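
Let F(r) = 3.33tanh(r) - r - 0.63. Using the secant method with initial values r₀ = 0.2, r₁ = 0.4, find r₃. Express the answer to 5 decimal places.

0.28036

F(0.2) = -0.1727402, F(0.4) = 0.2352300
r₂ = 0.4000000 − 0.2352300·(0.4000000 − 0.2000000) / (0.2352300 − (-0.1727402)) = 0.4000000 − (0.0470460)/(0.4079702) = 0.2846827
F(0.2846827) = 0.0085048
r₃ = 0.2846827 − 0.0085048·(0.2846827 − 0.4000000) / (0.0085048 − 0.2352300) = 0.2846827 − (-0.0009808)/(-0.2267252) = 0.2803570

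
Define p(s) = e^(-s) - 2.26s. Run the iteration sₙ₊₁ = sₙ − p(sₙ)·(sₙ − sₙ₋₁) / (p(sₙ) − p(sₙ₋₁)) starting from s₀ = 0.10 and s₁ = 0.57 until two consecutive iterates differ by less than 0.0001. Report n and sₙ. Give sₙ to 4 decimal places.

n = 5, sₙ = 0.3210

p(0.10) = 0.678837, p(0.57) = -0.722675
s₂ = 0.570000 − (-0.722675)·(0.470000)/(-1.401512) = 0.327650;  |Δ| = 0.242350
p(0.327650) = -0.019872
s₃ = 0.327650 − (-0.019872)·(-0.242350)/(0.702802) = 0.320797;  |Δ| = 0.006853
p(0.320797) = 0.000570
s₄ = 0.320797 − 0.000570·(-0.006853)/(0.020442) = 0.320988;  |Δ| = 0.000191
p(0.320988) = 0.000000
s₅ = 0.320988 − 0.000000·(0.000191)/(-0.000570) = 0.320988;  |Δ| = 0.000000
|s₅ − s₄| = 0.000000 < 0.0001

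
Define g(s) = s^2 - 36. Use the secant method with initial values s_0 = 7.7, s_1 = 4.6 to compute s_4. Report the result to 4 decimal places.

5.9996

g(7.7) = 23.290000, g(4.6) = -14.840000
s_2 = 4.600000 − (-14.840000)·(4.600000 − 7.700000) / (-14.840000 − 23.290000) = 4.600000 − (46.004000)/(-38.130000) = 5.806504
g(5.806504) = -2.284511
s_3 = 5.806504 − (-2.284511)·(5.806504 − 4.600000) / (-2.284511 − (-14.840000)) = 5.806504 − (-2.756271)/(12.555489) = 6.026031
g(6.026031) = 0.313053
s_4 = 6.026031 − 0.313053·(6.026031 − 5.806504) / (0.313053 − (-2.284511)) = 6.026031 − (0.068724)/(2.597563) = 5.999574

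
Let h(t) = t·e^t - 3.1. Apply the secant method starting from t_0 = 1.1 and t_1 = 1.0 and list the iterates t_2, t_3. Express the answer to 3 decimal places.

h(1.1) = 0.20458, h(1.0) = -0.38172
t_2 = 1.00000 − (-0.38172)·(1.00000 − 1.10000) / (-0.38172 − 0.20458) = 1.00000 − (0.03817)/(-0.58630) = 1.06511
h(1.06511) = -0.00997
t_3 = 1.06511 − (-0.00997)·(1.06511 − 1.00000) / (-0.00997 − (-0.38172)) = 1.06511 − (-0.00065)/(0.37175) = 1.06685

1.065, 1.067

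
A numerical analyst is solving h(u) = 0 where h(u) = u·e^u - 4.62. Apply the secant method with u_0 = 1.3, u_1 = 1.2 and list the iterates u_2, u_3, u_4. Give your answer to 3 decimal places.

h(1.3) = 0.15009, h(1.2) = -0.63586
u_2 = 1.20000 − (-0.63586)·(1.20000 − 1.30000) / (-0.63586 − 0.15009) = 1.20000 − (0.06359)/(-0.78595) = 1.28090
h(1.28090) = -0.00888
u_3 = 1.28090 − (-0.00888)·(1.28090 − 1.20000) / (-0.00888 − (-0.63586)) = 1.28090 − (-0.00072)/(0.62697) = 1.28205
h(1.28205) = 0.00054
u_4 = 1.28205 − 0.00054·(1.28205 − 1.28090) / (0.00054 − (-0.00888)) = 1.28205 − (0.00000)/(0.00942) = 1.28198

1.281, 1.282, 1.282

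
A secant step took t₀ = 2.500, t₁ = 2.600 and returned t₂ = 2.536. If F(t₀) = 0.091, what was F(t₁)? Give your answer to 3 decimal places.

-0.162

The secant line through (2.500, 0.091) and (2.600, F(t₁)) crosses zero at t₂ = 2.536.
So (2.500, 0.091), (2.600, F(t₁)), (2.536, 0) are collinear:
F(t₁) = 0.091 · (2.600 − 2.536) / (2.500 − 2.536) = 0.091 · (0.06400)/(-0.03600) = -0.16178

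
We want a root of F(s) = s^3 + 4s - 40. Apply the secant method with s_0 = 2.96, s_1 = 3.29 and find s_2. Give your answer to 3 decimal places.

F(2.96) = -2.22566, F(3.29) = 8.77129
s_2 = 3.29000 − 8.77129·(3.29000 − 2.96000) / (8.77129 − (-2.22566)) = 3.29000 − (2.89453)/(10.99695) = 3.02679

3.027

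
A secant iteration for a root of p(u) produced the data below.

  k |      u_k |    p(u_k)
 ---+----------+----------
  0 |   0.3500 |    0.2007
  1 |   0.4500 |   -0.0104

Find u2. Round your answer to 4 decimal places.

0.4451

u2 = 0.4500 − (-0.0104)·(0.4500 − 0.3500) / (-0.0104 − 0.2007)
   = 0.4500 − (-0.001040)/(-0.211100) = 0.445073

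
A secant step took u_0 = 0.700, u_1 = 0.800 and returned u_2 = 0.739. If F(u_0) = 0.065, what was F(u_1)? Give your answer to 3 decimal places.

The secant line through (0.700, 0.065) and (0.800, F(u_1)) crosses zero at u_2 = 0.739.
So (0.700, 0.065), (0.800, F(u_1)), (0.739, 0) are collinear:
F(u_1) = 0.065 · (0.800 − 0.739) / (0.700 − 0.739) = 0.065 · (0.06100)/(-0.03900) = -0.10167

-0.102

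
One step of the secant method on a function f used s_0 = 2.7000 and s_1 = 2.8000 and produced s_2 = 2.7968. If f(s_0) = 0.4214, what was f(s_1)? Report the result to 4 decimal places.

-0.0139

The secant line through (2.7000, 0.4214) and (2.8000, f(s_1)) crosses zero at s_2 = 2.7968.
So (2.7000, 0.4214), (2.8000, f(s_1)), (2.7968, 0) are collinear:
f(s_1) = 0.4214 · (2.8000 − 2.7968) / (2.7000 − 2.7968) = 0.4214 · (0.003200)/(-0.096800) = -0.013931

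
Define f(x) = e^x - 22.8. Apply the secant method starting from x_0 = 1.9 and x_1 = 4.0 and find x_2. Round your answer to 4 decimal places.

2.6063

f(1.9) = -16.114106, f(4.0) = 31.798150
x_2 = 4.000000 − 31.798150·(4.000000 − 1.900000) / (31.798150 − (-16.114106)) = 4.000000 − (66.776115)/(47.912256) = 2.606283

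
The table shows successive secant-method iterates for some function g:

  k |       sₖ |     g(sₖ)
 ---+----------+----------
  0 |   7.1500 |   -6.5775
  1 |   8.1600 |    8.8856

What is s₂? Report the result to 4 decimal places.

7.5796

s₂ = 8.1600 − 8.8856·(8.1600 − 7.1500) / (8.8856 − (-6.5775))
   = 8.1600 − (8.974456)/(15.463100) = 7.579621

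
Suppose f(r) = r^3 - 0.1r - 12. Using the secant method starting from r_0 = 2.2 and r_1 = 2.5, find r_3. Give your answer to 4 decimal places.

f(2.2) = -1.572000, f(2.5) = 3.375000
r_2 = 2.500000 − 3.375000·(2.500000 − 2.200000) / (3.375000 − (-1.572000)) = 2.500000 − (1.012500)/(4.947000) = 2.295331
f(2.295331) = -0.136488
r_3 = 2.295331 − (-0.136488)·(2.295331 − 2.500000) / (-0.136488 − 3.375000) = 2.295331 − (0.027935)/(-3.511488) = 2.303286

2.3033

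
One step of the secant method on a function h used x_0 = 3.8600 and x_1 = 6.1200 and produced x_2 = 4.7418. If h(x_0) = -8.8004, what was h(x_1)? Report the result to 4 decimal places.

The secant line through (3.8600, -8.8004) and (6.1200, h(x_1)) crosses zero at x_2 = 4.7418.
So (3.8600, -8.8004), (6.1200, h(x_1)), (4.7418, 0) are collinear:
h(x_1) = -8.8004 · (6.1200 − 4.7418) / (3.8600 − 4.7418) = -8.8004 · (1.378200)/(-0.881800) = 13.754492

13.7545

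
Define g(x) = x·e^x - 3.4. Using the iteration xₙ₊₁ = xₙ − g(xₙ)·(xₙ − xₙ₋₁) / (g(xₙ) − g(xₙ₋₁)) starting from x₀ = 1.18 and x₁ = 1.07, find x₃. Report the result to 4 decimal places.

g(1.18) = 0.440162, g(1.07) = -0.280544
x₂ = 1.070000 − (-0.280544)·(1.070000 − 1.180000) / (-0.280544 − 0.440162) = 1.070000 − (0.030860)/(-0.720705) = 1.112819
g(1.112819) = -0.013776
x₃ = 1.112819 − (-0.013776)·(1.112819 − 1.070000) / (-0.013776 − (-0.280544)) = 1.112819 − (-0.000590)/(0.266767) = 1.115030

1.1150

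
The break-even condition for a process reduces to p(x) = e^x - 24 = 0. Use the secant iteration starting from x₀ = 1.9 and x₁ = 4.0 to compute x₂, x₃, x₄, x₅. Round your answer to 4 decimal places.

2.6589, 2.9822, 3.2354, 3.1723

p(1.9) = -17.314106, p(4.0) = 30.598150
x₂ = 4.000000 − 30.598150·(4.000000 − 1.900000) / (30.598150 − (-17.314106)) = 4.000000 − (64.256115)/(47.912256) = 2.658879
p(2.658879) = -9.719723
x₃ = 2.658879 − (-9.719723)·(2.658879 − 4.000000) / (-9.719723 − 30.598150) = 2.658879 − (13.035321)/(-40.317873) = 2.982193
p(2.982193) = -4.268959
x₄ = 2.982193 − (-4.268959)·(2.982193 − 2.658879) / (-4.268959 − (-9.719723)) = 2.982193 − (-1.380213)/(5.450764) = 3.235408
p(3.235408) = 1.416732
x₅ = 3.235408 − 1.416732·(3.235408 − 2.982193) / (1.416732 − (-4.268959)) = 3.235408 − (0.358737)/(5.685691) = 3.172313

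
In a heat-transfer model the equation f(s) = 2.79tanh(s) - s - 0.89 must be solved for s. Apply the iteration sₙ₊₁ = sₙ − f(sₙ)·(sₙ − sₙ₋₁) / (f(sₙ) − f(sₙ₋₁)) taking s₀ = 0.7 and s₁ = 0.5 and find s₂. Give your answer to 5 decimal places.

0.60229

f(0.7) = 0.0961861, f(0.5) = -0.1006931
s₂ = 0.5000000 − (-0.1006931)·(0.5000000 − 0.7000000) / (-0.1006931 − 0.0961861) = 0.5000000 − (0.0201386)/(-0.1968792) = 0.6022892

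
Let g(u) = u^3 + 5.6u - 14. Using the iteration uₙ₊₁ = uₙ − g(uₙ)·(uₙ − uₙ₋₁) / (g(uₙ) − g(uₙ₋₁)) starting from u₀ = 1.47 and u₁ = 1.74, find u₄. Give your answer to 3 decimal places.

g(1.47) = -2.59148, g(1.74) = 1.01202
u₂ = 1.74000 − 1.01202·(1.74000 − 1.47000) / (1.01202 − (-2.59148)) = 1.74000 − (0.27325)/(3.60350) = 1.66417
g(1.66417) = -0.07177
u₃ = 1.66417 − (-0.07177)·(1.66417 − 1.74000) / (-0.07177 − 1.01202) = 1.66417 − (0.00544)/(-1.08379) = 1.66919
g(1.66919) = -0.00180
u₄ = 1.66919 − (-0.00180)·(1.66919 − 1.66417) / (-0.00180 − (-0.07177)) = 1.66919 − (-0.00001)/(0.06996) = 1.66932

1.669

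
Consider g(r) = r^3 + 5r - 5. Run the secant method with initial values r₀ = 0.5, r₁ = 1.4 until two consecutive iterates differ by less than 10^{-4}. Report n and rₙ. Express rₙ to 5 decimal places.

n = 6, rₙ = 0.86883

g(0.5) = -2.3750000, g(1.4) = 4.7440000
r₂ = 1.4000000 − 4.7440000·(0.9000000)/(7.1190000) = 0.8002528;  |Δ| = 0.5997472
g(0.8002528) = -0.4862502
r₃ = 0.8002528 − (-0.4862502)·(-0.5997472)/(-5.2302502) = 0.8560106;  |Δ| = 0.0557578
g(0.8560106) = -0.0927015
r₄ = 0.8560106 − (-0.0927015)·(0.0557578)/(0.3935487) = 0.8691445;  |Δ| = 0.0131339
g(0.8691445) = 0.0022850
r₅ = 0.8691445 − 0.0022850·(0.0131339)/(0.0949865) = 0.8688286;  |Δ| = 0.0003160
g(0.8688286) = -0.0000105
r₆ = 0.8688286 − (-0.0000105)·(-0.0003160)/(-0.0022955) = 0.8688300;  |Δ| = 0.0000014
|r₆ − r₅| = 0.0000014 < 10^{-4}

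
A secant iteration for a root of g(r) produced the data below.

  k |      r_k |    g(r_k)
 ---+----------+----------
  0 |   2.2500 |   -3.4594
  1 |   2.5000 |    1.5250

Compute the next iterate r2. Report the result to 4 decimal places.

r2 = 2.5000 − 1.5250·(2.5000 − 2.2500) / (1.5250 − (-3.4594))
   = 2.5000 − (0.381250)/(4.984400) = 2.423511

2.4235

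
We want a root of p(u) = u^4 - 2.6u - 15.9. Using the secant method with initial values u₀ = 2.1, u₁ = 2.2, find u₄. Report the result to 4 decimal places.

2.1533

p(2.1) = -1.911900, p(2.2) = 1.805600
u₂ = 2.200000 − 1.805600·(2.200000 − 2.100000) / (1.805600 − (-1.911900)) = 2.200000 − (0.180560)/(3.717500) = 2.151430
p(2.151430) = -0.069318
u₃ = 2.151430 − (-0.069318)·(2.151430 − 2.200000) / (-0.069318 − 1.805600) = 2.151430 − (0.003367)/(-1.874918) = 2.153225
p(2.153225) = -0.002369
u₄ = 2.153225 − (-0.002369)·(2.153225 − 2.151430) / (-0.002369 − (-0.069318)) = 2.153225 − (-0.000004)/(0.066949) = 2.153289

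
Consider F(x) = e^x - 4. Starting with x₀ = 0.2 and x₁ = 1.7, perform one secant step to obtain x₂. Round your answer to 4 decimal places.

1.1801

F(0.2) = -2.778597, F(1.7) = 1.473947
x₂ = 1.700000 − 1.473947·(1.700000 − 0.200000) / (1.473947 − (-2.778597)) = 1.700000 − (2.210921)/(4.252545) = 1.180095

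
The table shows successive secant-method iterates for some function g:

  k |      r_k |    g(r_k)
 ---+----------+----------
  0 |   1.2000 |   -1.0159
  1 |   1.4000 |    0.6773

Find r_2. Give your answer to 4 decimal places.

1.3200

r_2 = 1.4000 − 0.6773·(1.4000 − 1.2000) / (0.6773 − (-1.0159))
   = 1.4000 − (0.135460)/(1.693200) = 1.319998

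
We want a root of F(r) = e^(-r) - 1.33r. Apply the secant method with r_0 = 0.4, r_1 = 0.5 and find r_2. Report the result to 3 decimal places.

0.470

F(0.4) = 0.13832, F(0.5) = -0.05847
r_2 = 0.50000 − (-0.05847)·(0.50000 − 0.40000) / (-0.05847 − 0.13832) = 0.50000 − (-0.00585)/(-0.19679) = 0.47029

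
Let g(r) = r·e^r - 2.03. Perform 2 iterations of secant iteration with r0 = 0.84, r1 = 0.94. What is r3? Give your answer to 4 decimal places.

0.8594

g(0.84) = -0.084252, g(0.94) = 0.376383
r2 = 0.940000 − 0.376383·(0.940000 − 0.840000) / (0.376383 − (-0.084252)) = 0.940000 − (0.037638)/(0.460634) = 0.858290
g(0.858290) = -0.005187
r3 = 0.858290 − (-0.005187)·(0.858290 − 0.940000) / (-0.005187 − 0.376383) = 0.858290 − (0.000424)/(-0.381569) = 0.859401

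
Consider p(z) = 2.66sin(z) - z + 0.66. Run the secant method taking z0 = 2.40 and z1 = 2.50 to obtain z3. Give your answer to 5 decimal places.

p(2.40) = 0.0567321, p(2.50) = -0.2480641
z2 = 2.5000000 − (-0.2480641)·(2.5000000 − 2.4000000) / (-0.2480641 − 0.0567321) = 2.5000000 − (-0.0248064)/(-0.3047962) = 2.4186131
p(2.4186131) = 0.0013008
z3 = 2.4186131 − 0.0013008·(2.4186131 − 2.5000000) / (0.0013008 − (-0.2480641)) = 2.4186131 − (-0.0001059)/(0.2493649) = 2.4190377

2.41904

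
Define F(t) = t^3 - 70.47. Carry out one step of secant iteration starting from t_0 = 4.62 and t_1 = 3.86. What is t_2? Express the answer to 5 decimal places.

4.09961

F(4.62) = 28.1411280, F(3.86) = -12.9575440
t_2 = 3.8600000 − (-12.9575440)·(3.8600000 − 4.6200000) / (-12.9575440 − 28.1411280) = 3.8600000 − (9.8477334)/(-41.0986720) = 4.0996120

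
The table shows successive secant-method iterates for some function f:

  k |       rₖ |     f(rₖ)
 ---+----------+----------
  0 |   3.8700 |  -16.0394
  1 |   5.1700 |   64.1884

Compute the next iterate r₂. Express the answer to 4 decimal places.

r₂ = 5.1700 − 64.1884·(5.1700 − 3.8700) / (64.1884 − (-16.0394))
   = 5.1700 − (83.444920)/(80.227800) = 4.129900

4.1299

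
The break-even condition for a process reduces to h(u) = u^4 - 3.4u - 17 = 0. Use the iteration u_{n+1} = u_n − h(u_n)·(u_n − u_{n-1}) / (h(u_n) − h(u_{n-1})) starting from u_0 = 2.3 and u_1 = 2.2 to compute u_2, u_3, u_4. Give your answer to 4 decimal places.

h(2.3) = 3.164100, h(2.2) = -1.054400
u_2 = 2.200000 − (-1.054400)·(2.200000 − 2.300000) / (-1.054400 − 3.164100) = 2.200000 − (0.105440)/(-4.218500) = 2.224995
h(2.224995) = -0.056529
u_3 = 2.224995 − (-0.056529)·(2.224995 − 2.200000) / (-0.056529 − (-1.054400)) = 2.224995 − (-0.001413)/(0.997871) = 2.226411
h(2.226411) = 0.001103
u_4 = 2.226411 − 0.001103·(2.226411 − 2.224995) / (0.001103 − (-0.056529)) = 2.226411 − (0.000002)/(0.057632) = 2.226384

2.2250, 2.2264, 2.2264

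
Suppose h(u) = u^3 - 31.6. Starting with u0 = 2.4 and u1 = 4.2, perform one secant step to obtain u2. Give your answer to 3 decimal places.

2.931

h(2.4) = -17.77600, h(4.2) = 42.48800
u2 = 4.20000 − 42.48800·(4.20000 − 2.40000) / (42.48800 − (-17.77600)) = 4.20000 − (76.47840)/(60.26400) = 2.93094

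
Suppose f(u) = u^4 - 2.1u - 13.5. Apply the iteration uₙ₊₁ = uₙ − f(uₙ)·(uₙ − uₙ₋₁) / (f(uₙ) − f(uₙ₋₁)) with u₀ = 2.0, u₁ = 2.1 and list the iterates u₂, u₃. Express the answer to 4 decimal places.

2.0525, 2.0544

f(2.0) = -1.700000, f(2.1) = 1.538100
u₂ = 2.100000 − 1.538100·(2.100000 − 2.000000) / (1.538100 − (-1.700000)) = 2.100000 − (0.153810)/(3.238100) = 2.052500
f(2.052500) = -0.062937
u₃ = 2.052500 − (-0.062937)·(2.052500 − 2.100000) / (-0.062937 − 1.538100) = 2.052500 − (0.002990)/(-1.601037) = 2.054367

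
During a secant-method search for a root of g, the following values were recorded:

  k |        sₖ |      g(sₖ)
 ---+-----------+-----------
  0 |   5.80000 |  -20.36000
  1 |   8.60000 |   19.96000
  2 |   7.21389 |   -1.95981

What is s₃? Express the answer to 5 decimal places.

s₃ = 7.21389 − (-1.95981)·(7.21389 − 8.60000) / (-1.95981 − 19.96000)
   = 7.21389 − (2.7165122)/(-21.9198100) = 7.3378196

7.33782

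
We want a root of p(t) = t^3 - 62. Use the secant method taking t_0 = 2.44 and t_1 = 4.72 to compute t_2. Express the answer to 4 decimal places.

3.6343

p(2.44) = -47.473216, p(4.72) = 43.154048
t_2 = 4.720000 − 43.154048·(4.720000 − 2.440000) / (43.154048 − (-47.473216)) = 4.720000 − (98.391229)/(90.627264) = 3.634331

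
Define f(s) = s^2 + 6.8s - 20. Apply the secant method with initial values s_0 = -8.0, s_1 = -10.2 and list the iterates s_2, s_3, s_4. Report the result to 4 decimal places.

-8.9123, -9.0077, -9.0179

f(-8.0) = -10.400000, f(-10.2) = 14.680000
s_2 = -10.200000 − 14.680000·(-10.200000 − (-8.000000)) / (14.680000 − (-10.400000)) = -10.200000 − (-32.296000)/(25.080000) = -8.912281
f(-8.912281) = -1.174761
s_3 = -8.912281 − (-1.174761)·(-8.912281 − (-10.200000)) / (-1.174761 − 14.680000) = -8.912281 − (-1.512763)/(-15.854761) = -9.007694
f(-9.007694) = -0.113762
s_4 = -9.007694 − (-0.113762)·(-9.007694 − (-8.912281)) / (-0.113762 − (-1.174761)) = -9.007694 − (0.010855)/(1.060999) = -9.017925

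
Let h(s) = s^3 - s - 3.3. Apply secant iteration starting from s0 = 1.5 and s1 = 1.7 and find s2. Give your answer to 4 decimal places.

1.7130

h(1.5) = -1.425000, h(1.7) = -0.087000
s2 = 1.700000 − (-0.087000)·(1.700000 − 1.500000) / (-0.087000 − (-1.425000)) = 1.700000 − (-0.017400)/(1.338000) = 1.713004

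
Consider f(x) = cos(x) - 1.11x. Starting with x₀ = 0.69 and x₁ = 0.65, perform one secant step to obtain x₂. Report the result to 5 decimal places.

0.69309

f(0.69) = 0.0053460, f(0.65) = 0.0745838
x₂ = 0.6500000 − 0.0745838·(0.6500000 − 0.6900000) / (0.0745838 − 0.0053460) = 0.6500000 − (-0.0029834)/(0.0692378) = 0.6930885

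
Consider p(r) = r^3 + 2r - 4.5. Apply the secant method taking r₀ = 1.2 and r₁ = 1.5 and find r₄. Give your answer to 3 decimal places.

1.257

p(1.2) = -0.37200, p(1.5) = 1.87500
r₂ = 1.50000 − 1.87500·(1.50000 − 1.20000) / (1.87500 − (-0.37200)) = 1.50000 − (0.56250)/(2.24700) = 1.24967
p(1.24967) = -0.04911
r₃ = 1.24967 − (-0.04911)·(1.24967 − 1.50000) / (-0.04911 − 1.87500) = 1.24967 − (0.01229)/(-1.92411) = 1.25606
p(1.25606) = -0.00624
r₄ = 1.25606 − (-0.00624)·(1.25606 − 1.24967) / (-0.00624 − (-0.04911)) = 1.25606 − (-0.00004)/(0.04286) = 1.25699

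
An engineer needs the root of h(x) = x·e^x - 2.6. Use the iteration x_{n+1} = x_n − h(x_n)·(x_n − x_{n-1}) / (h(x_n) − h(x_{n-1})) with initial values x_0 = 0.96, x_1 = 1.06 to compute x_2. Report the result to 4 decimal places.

h(0.96) = -0.092771, h(1.06) = 0.459553
x_2 = 1.060000 − 0.459553·(1.060000 − 0.960000) / (0.459553 − (-0.092771)) = 1.060000 − (0.045955)/(0.552325) = 0.976797

0.9768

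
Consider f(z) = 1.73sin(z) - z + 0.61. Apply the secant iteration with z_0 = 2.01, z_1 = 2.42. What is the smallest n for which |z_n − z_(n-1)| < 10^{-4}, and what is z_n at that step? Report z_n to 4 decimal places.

n = 5, z_n = 2.1018

f(2.01) = 0.165807, f(2.42) = -0.667195
z_2 = 2.420000 − (-0.667195)·(0.410000)/(-0.833001) = 2.091609;  |Δ| = 0.328391
f(2.091609) = 0.019018
z_3 = 2.091609 − 0.019018·(-0.328391)/(0.686213) = 2.100711;  |Δ| = 0.009101
f(2.100711) = 0.002020
z_4 = 2.100711 − 0.002020·(0.009101)/(-0.016998) = 2.101793;  |Δ| = 0.001082
f(2.101793) = -0.000008
z_5 = 2.101793 − (-0.000008)·(0.001082)/(-0.002029) = 2.101788;  |Δ| = 0.000004
|z_5 − z_4| = 0.000004 < 10^{-4}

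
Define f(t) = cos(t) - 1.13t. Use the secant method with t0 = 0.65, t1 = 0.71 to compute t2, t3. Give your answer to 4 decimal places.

0.6850, 0.6852

f(0.65) = 0.061584, f(0.71) = -0.043938
t2 = 0.710000 − (-0.043938)·(0.710000 − 0.650000) / (-0.043938 − 0.061584) = 0.710000 − (-0.002636)/(-0.105522) = 0.685017
f(0.685017) = 0.000340
t3 = 0.685017 − 0.000340·(0.685017 − 0.710000) / (0.000340 − (-0.043938)) = 0.685017 − (-0.000008)/(0.044278) = 0.685208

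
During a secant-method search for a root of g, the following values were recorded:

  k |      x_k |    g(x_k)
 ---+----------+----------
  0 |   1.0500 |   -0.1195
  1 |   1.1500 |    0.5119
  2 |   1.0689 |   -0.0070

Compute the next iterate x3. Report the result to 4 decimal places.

1.0700

x3 = 1.0689 − (-0.0070)·(1.0689 − 1.1500) / (-0.0070 − 0.5119)
   = 1.0689 − (0.000568)/(-0.518900) = 1.069994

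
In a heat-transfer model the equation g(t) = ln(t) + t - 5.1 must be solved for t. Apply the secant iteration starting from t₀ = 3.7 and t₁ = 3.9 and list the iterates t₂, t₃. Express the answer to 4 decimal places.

3.7726, 3.7723

g(3.7) = -0.091667, g(3.9) = 0.160977
t₂ = 3.900000 − 0.160977·(3.900000 − 3.700000) / (0.160977 − (-0.091667)) = 3.900000 − (0.032195)/(0.252644) = 3.772566
g(3.772566) = 0.000322
t₃ = 3.772566 − 0.000322·(3.772566 − 3.900000) / (0.000322 − 0.160977) = 3.772566 − (-0.000041)/(-0.160655) = 3.772311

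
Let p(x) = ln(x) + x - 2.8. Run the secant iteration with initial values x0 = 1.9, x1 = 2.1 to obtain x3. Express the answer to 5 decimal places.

p(1.9) = -0.2581461, p(2.1) = 0.0419373
x2 = 2.1000000 − 0.0419373·(2.1000000 − 1.9000000) / (0.0419373 − (-0.2581461)) = 2.1000000 − (0.0083875)/(0.3000835) = 2.0720495
p(2.0720495) = 0.0005878
x3 = 2.0720495 − 0.0005878·(2.0720495 − 2.1000000) / (0.0005878 − 0.0419373) = 2.0720495 − (-0.0000164)/(-0.0413496) = 2.0716522

2.07165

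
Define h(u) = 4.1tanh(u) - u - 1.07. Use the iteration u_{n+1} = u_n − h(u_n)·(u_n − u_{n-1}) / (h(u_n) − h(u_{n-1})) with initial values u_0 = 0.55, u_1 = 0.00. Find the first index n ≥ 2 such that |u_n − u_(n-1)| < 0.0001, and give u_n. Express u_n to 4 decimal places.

n = 5, u_n = 0.3656

h(0.55) = 0.432133, h(0.00) = -1.070000
u_2 = 0.000000 − (-1.070000)·(-0.550000)/(-1.502133) = 0.391776;  |Δ| = 0.391776
h(0.391776) = 0.067075
u_3 = 0.391776 − 0.067075·(0.391776)/(1.137075) = 0.368666;  |Δ| = 0.023110
h(0.368666) = 0.007913
u_4 = 0.368666 − 0.007913·(-0.023110)/(-0.059162) = 0.365575;  |Δ| = 0.003091
h(0.365575) = -0.000104
u_5 = 0.365575 − (-0.000104)·(-0.003091)/(-0.008017) = 0.365615;  |Δ| = 0.000040
|u_5 − u_4| = 0.000040 < 0.0001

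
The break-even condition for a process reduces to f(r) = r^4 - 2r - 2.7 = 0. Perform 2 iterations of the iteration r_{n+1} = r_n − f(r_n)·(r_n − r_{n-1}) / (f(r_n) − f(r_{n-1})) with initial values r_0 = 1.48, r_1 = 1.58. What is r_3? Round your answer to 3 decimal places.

1.552

f(1.48) = -0.86215, f(1.58) = 0.37201
r_2 = 1.58000 − 0.37201·(1.58000 − 1.48000) / (0.37201 − (-0.86215)) = 1.58000 − (0.03720)/(1.23416) = 1.54986
f(1.54986) = -0.02984
r_3 = 1.54986 − (-0.02984)·(1.54986 − 1.58000) / (-0.02984 − 0.37201) = 1.54986 − (0.00090)/(-0.40185) = 1.55210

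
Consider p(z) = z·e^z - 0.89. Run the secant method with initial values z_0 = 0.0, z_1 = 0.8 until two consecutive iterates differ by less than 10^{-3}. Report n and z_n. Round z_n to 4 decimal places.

n = 6, z_n = 0.5260

p(0.0) = -0.890000, p(0.8) = 0.890433
z_2 = 0.800000 − 0.890433·(0.800000)/(1.780433) = 0.399903;  |Δ| = 0.400097
p(0.399903) = -0.293473
z_3 = 0.399903 − (-0.293473)·(-0.400097)/(-1.183906) = 0.499081;  |Δ| = 0.099178
p(0.499081) = -0.067910
z_4 = 0.499081 − (-0.067910)·(0.099178)/(0.225563) = 0.528941;  |Δ| = 0.029860
p(0.528941) = 0.007683
z_5 = 0.528941 − 0.007683·(0.029860)/(0.075593) = 0.525906;  |Δ| = 0.003035
p(0.525906) = -0.000172
z_6 = 0.525906 − (-0.000172)·(-0.003035)/(-0.007855) = 0.525972;  |Δ| = 0.000066
|z_6 − z_5| = 0.000066 < 10^{-3}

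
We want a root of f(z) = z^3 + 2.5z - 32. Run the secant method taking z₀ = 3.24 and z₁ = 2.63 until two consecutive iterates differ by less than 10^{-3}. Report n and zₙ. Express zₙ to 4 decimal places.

n = 5, zₙ = 2.9130

f(3.24) = 10.112224, f(2.63) = -7.233553
z₂ = 2.630000 − (-7.233553)·(-0.610000)/(-17.345777) = 2.884383;  |Δ| = 0.254383
f(2.884383) = -0.791947
z₃ = 2.884383 − (-0.791947)·(0.254383)/(6.441606) = 2.915657;  |Δ| = 0.031274
f(2.915657) = 0.075312
z₄ = 2.915657 − 0.075312·(0.031274)/(0.867259) = 2.912941;  |Δ| = 0.002716
f(2.912941) = -0.000676
z₅ = 2.912941 − (-0.000676)·(-0.002716)/(-0.075988) = 2.912966;  |Δ| = 0.000024
|z₅ − z₄| = 0.000024 < 10^{-3}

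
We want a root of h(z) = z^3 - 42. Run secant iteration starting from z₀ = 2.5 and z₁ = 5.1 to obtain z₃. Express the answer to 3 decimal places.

h(2.5) = -26.37500, h(5.1) = 90.65100
z₂ = 5.10000 − 90.65100·(5.10000 − 2.50000) / (90.65100 − (-26.37500)) = 5.10000 − (235.69260)/(117.02600) = 3.08598
h(3.08598) = -12.61135
z₃ = 3.08598 − (-12.61135)·(3.08598 − 5.10000) / (-12.61135 − 90.65100) = 3.08598 − (25.39949)/(-103.26235) = 3.33195

3.332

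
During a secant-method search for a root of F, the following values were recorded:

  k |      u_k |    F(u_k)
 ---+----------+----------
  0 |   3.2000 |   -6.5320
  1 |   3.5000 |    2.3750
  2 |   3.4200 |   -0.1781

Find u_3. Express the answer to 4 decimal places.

u_3 = 3.4200 − (-0.1781)·(3.4200 − 3.5000) / (-0.1781 − 2.3750)
   = 3.4200 − (0.014248)/(-2.553100) = 3.425581

3.4256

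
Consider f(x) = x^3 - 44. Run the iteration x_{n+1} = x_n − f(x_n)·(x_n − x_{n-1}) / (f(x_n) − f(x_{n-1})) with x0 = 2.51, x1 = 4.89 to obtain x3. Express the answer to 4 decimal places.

3.4167

f(2.51) = -28.186749, f(4.89) = 72.930169
x2 = 4.890000 − 72.930169·(4.890000 − 2.510000) / (72.930169 − (-28.186749)) = 4.890000 − (173.573802)/(101.116918) = 3.173435
f(3.173435) = -12.041333
x3 = 3.173435 − (-12.041333)·(3.173435 − 4.890000) / (-12.041333 − 72.930169) = 3.173435 − (20.669735)/(-84.971502) = 3.416690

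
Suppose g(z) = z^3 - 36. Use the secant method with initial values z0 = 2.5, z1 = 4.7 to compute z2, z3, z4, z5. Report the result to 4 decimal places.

g(2.5) = -20.375000, g(4.7) = 67.823000
z2 = 4.700000 − 67.823000·(4.700000 − 2.500000) / (67.823000 − (-20.375000)) = 4.700000 − (149.210600)/(88.198000) = 3.008231
g(3.008231) = -8.777140
z3 = 3.008231 − (-8.777140)·(3.008231 − 4.700000) / (-8.777140 − 67.823000) = 3.008231 − (14.848889)/(-76.600140) = 3.202081
g(3.202081) = -3.168035
z4 = 3.202081 − (-3.168035)·(3.202081 − 3.008231) / (-3.168035 − (-8.777140)) = 3.202081 − (-0.614122)/(5.609105) = 3.311567
g(3.311567) = 0.316233
z5 = 3.311567 − 0.316233·(3.311567 − 3.202081) / (0.316233 − (-3.168035)) = 3.311567 − (0.034623)/(3.484268) = 3.301630

3.0082, 3.2021, 3.3116, 3.3016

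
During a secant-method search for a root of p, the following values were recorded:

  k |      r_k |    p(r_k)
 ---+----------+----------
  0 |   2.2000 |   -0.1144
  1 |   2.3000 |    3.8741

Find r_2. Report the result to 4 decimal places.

2.2029

r_2 = 2.3000 − 3.8741·(2.3000 − 2.2000) / (3.8741 − (-0.1144))
   = 2.3000 − (0.387410)/(3.988500) = 2.202868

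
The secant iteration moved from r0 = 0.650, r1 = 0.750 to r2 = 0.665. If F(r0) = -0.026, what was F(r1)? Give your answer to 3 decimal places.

The secant line through (0.650, -0.026) and (0.750, F(r1)) crosses zero at r2 = 0.665.
So (0.650, -0.026), (0.750, F(r1)), (0.665, 0) are collinear:
F(r1) = -0.026 · (0.750 − 0.665) / (0.650 − 0.665) = -0.026 · (0.08500)/(-0.01500) = 0.14733

0.147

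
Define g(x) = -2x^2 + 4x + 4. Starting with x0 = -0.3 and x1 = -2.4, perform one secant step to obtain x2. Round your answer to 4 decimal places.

-0.5787

g(-0.3) = 2.620000, g(-2.4) = -17.120000
x2 = -2.400000 − (-17.120000)·(-2.400000 − (-0.300000)) / (-17.120000 − 2.620000) = -2.400000 − (35.952000)/(-19.740000) = -0.578723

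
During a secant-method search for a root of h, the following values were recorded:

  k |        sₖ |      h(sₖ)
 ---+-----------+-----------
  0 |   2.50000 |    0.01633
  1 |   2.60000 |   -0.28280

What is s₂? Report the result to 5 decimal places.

s₂ = 2.60000 − (-0.28280)·(2.60000 − 2.50000) / (-0.28280 − 0.01633)
   = 2.60000 − (-0.0282800)/(-0.2991300) = 2.5054592

2.50546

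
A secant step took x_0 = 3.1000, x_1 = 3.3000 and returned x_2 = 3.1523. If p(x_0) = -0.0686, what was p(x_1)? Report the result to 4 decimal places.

0.1937

The secant line through (3.1000, -0.0686) and (3.3000, p(x_1)) crosses zero at x_2 = 3.1523.
So (3.1000, -0.0686), (3.3000, p(x_1)), (3.1523, 0) are collinear:
p(x_1) = -0.0686 · (3.3000 − 3.1523) / (3.1000 − 3.1523) = -0.0686 · (0.147700)/(-0.052300) = 0.193733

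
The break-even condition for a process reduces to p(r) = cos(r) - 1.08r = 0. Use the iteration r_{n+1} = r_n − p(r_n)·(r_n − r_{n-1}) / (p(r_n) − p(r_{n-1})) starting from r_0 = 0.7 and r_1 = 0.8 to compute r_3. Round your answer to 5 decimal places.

p(0.7) = 0.0088422, p(0.8) = -0.1672933
r_2 = 0.8000000 − (-0.1672933)·(0.8000000 − 0.7000000) / (-0.1672933 − 0.0088422) = 0.8000000 − (-0.0167293)/(-0.1761355) = 0.7050201
p(0.7050201) = 0.0001768
r_3 = 0.7050201 − 0.0001768·(0.7050201 − 0.8000000) / (0.0001768 − (-0.1672933)) = 0.7050201 − (-0.0000168)/(0.1674701) = 0.7051204

0.70512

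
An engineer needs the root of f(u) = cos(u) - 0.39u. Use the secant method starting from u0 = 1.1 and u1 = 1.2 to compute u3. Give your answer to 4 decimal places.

f(1.1) = 0.024596, f(1.2) = -0.105642
u2 = 1.200000 − (-0.105642)·(1.200000 − 1.100000) / (-0.105642 − 0.024596) = 1.200000 − (-0.010564)/(-0.130238) = 1.118885
f(1.118885) = 0.000320
u3 = 1.118885 − 0.000320·(1.118885 − 1.200000) / (0.000320 − (-0.105642)) = 1.118885 − (-0.000026)/(0.105962) = 1.119130

1.1191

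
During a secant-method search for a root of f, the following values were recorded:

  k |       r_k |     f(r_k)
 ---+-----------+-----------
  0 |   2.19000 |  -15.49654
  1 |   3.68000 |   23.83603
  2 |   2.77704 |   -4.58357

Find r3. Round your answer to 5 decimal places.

2.92267

r3 = 2.77704 − (-4.58357)·(2.77704 − 3.68000) / (-4.58357 − 23.83603)
   = 2.77704 − (4.1387804)/(-28.4196000) = 2.9226712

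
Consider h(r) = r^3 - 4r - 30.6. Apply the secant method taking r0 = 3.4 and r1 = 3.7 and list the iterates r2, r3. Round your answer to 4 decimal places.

h(3.4) = -4.896000, h(3.7) = 5.253000
r2 = 3.700000 − 5.253000·(3.700000 − 3.400000) / (5.253000 − (-4.896000)) = 3.700000 − (1.575900)/(10.149000) = 3.544724
h(3.544724) = -0.239210
r3 = 3.544724 − (-0.239210)·(3.544724 − 3.700000) / (-0.239210 − 5.253000) = 3.544724 − (0.037144)/(-5.492210) = 3.551487

3.5447, 3.5515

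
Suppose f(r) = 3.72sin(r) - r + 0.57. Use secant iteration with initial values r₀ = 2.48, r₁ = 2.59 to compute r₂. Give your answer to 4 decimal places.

2.5726

f(2.48) = 0.375472, f(2.59) = -0.070555
r₂ = 2.590000 − (-0.070555)·(2.590000 − 2.480000) / (-0.070555 − 0.375472) = 2.590000 − (-0.007761)/(-0.446027) = 2.572600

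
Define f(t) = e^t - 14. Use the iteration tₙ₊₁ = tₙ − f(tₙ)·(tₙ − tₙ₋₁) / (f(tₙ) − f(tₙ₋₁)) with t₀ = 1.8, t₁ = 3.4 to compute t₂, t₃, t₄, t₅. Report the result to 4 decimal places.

2.3319, 2.5330, 2.6565, 2.6381

f(1.8) = -7.950353, f(3.4) = 15.964100
t₂ = 3.400000 − 15.964100·(3.400000 − 1.800000) / (15.964100 − (-7.950353)) = 3.400000 − (25.542560)/(23.914453) = 2.331920
f(2.331920) = -3.702311
t₃ = 2.331920 − (-3.702311)·(2.331920 − 3.400000) / (-3.702311 − 15.964100) = 2.331920 − (3.954366)/(-19.666411) = 2.532992
f(2.532992) = -1.408883
t₄ = 2.532992 − (-1.408883)·(2.532992 − 2.331920) / (-1.408883 − (-3.702311)) = 2.532992 − (-0.283287)/(2.293428) = 2.656513
f(2.656513) = 0.246522
t₅ = 2.656513 − 0.246522·(2.656513 − 2.532992) / (0.246522 − (-1.408883)) = 2.656513 − (0.030451)/(1.655404) = 2.638118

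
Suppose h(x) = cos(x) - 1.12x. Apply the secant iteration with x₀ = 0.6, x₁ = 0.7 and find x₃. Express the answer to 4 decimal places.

h(0.6) = 0.153336, h(0.7) = -0.019158
x₂ = 0.700000 − (-0.019158)·(0.700000 − 0.600000) / (-0.019158 − 0.153336) = 0.700000 − (-0.001916)/(-0.172493) = 0.688894
h(0.688894) = 0.000389
x₃ = 0.688894 − 0.000389·(0.688894 − 0.700000) / (0.000389 − (-0.019158)) = 0.688894 − (-0.000004)/(0.019547) = 0.689115

0.6891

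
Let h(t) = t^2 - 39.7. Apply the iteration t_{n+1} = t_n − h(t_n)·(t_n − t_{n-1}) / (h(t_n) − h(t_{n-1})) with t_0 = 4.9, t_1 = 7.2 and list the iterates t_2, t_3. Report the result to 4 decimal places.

6.1967, 6.2938

h(4.9) = -15.690000, h(7.2) = 12.140000
t_2 = 7.200000 − 12.140000·(7.200000 − 4.900000) / (12.140000 − (-15.690000)) = 7.200000 − (27.922000)/(27.830000) = 6.196694
h(6.196694) = -1.300981
t_3 = 6.196694 − (-1.300981)·(6.196694 − 7.200000) / (-1.300981 − 12.140000) = 6.196694 − (1.305282)/(-13.440981) = 6.293806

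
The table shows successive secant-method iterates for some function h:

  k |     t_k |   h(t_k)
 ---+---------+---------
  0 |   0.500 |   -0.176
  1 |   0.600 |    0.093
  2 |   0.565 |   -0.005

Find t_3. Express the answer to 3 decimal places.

0.567

t_3 = 0.565 − (-0.005)·(0.565 − 0.600) / (-0.005 − 0.093)
   = 0.565 − (0.00018)/(-0.09800) = 0.56679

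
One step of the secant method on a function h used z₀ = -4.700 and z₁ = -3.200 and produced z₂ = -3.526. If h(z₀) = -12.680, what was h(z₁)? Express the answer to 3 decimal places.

The secant line through (-4.700, -12.680) and (-3.200, h(z₁)) crosses zero at z₂ = -3.526.
So (-4.700, -12.680), (-3.200, h(z₁)), (-3.526, 0) are collinear:
h(z₁) = -12.680 · (-3.200 − (-3.526)) / (-4.700 − (-3.526)) = -12.680 · (0.32600)/(-1.17400) = 3.52102

3.521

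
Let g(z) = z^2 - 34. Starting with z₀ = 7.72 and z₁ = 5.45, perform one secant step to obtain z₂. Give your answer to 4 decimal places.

5.7763

g(7.72) = 25.598400, g(5.45) = -4.297500
z₂ = 5.450000 − (-4.297500)·(5.450000 − 7.720000) / (-4.297500 − 25.598400) = 5.450000 − (9.755325)/(-29.895900) = 5.776310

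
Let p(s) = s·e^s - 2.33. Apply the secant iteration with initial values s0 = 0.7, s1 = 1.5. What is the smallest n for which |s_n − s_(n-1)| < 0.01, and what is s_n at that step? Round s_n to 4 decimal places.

p(0.7) = -0.920373, p(1.5) = 4.392534
s2 = 1.500000 − 4.392534·(0.800000)/(5.312907) = 0.838587;  |Δ| = 0.661413
p(0.838587) = -0.390269
s3 = 0.838587 − (-0.390269)·(-0.661413)/(-4.782802) = 0.892557;  |Δ| = 0.053970
p(0.892557) = -0.150943
s4 = 0.892557 − (-0.150943)·(0.053970)/(0.239325) = 0.926596;  |Δ| = 0.034039
p(0.926596) = 0.010486
s5 = 0.926596 − 0.010486·(0.034039)/(0.161430) = 0.924385;  |Δ| = 0.002211
|s5 − s4| = 0.002211 < 0.01

n = 5, s_n = 0.9244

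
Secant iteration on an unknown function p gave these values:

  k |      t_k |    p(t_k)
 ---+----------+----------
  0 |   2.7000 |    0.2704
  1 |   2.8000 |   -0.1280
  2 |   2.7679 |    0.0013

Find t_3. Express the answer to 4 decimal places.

t_3 = 2.7679 − 0.0013·(2.7679 − 2.8000) / (0.0013 − (-0.1280))
   = 2.7679 − (-0.000042)/(0.129300) = 2.768223

2.7682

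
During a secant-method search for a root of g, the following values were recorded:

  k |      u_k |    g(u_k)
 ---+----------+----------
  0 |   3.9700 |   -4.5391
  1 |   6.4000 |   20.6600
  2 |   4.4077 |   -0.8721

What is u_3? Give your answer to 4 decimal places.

u_3 = 4.4077 − (-0.8721)·(4.4077 − 6.4000) / (-0.8721 − 20.6600)
   = 4.4077 − (1.737485)/(-21.532100) = 4.488393

4.4884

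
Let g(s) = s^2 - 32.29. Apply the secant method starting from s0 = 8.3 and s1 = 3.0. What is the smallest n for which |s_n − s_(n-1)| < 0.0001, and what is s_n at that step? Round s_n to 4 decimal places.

n = 7, s_n = 5.6824

g(8.3) = 36.600000, g(3.0) = -23.290000
s2 = 3.000000 − (-23.290000)·(-5.300000)/(-59.890000) = 5.061062;  |Δ| = 2.061062
g(5.061062) = -6.675652
s3 = 5.061062 − (-6.675652)·(2.061062)/(16.614348) = 5.889197;  |Δ| = 0.828136
g(5.889197) = 2.392647
s4 = 5.889197 − 2.392647·(0.828136)/(9.068299) = 5.670696;  |Δ| = 0.218501
g(5.670696) = -0.133206
s5 = 5.670696 − (-0.133206)·(-0.218501)/(-2.525853) = 5.682219;  |Δ| = 0.011523
g(5.682219) = -0.002385
s6 = 5.682219 − (-0.002385)·(0.011523)/(0.130821) = 5.682429;  |Δ| = 0.000210
g(5.682429) = 0.000002
s7 = 5.682429 − 0.000002·(0.000210)/(0.002387) = 5.682429;  |Δ| = 0.000000
|s7 − s6| = 0.000000 < 0.0001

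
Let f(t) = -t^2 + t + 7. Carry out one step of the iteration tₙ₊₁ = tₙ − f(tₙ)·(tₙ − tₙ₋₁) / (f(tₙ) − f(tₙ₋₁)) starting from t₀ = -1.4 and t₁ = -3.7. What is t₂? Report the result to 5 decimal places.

f(-1.4) = 3.6400000, f(-3.7) = -10.3900000
t₂ = -3.7000000 − (-10.3900000)·(-3.7000000 − (-1.4000000)) / (-10.3900000 − 3.6400000) = -3.7000000 − (23.8970000)/(-14.0300000) = -1.9967213

-1.99672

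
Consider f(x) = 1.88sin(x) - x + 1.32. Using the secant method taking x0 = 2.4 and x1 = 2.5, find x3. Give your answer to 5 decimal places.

f(2.4) = 0.1898708, f(2.5) = -0.0548724
x2 = 2.5000000 − (-0.0548724)·(2.5000000 − 2.4000000) / (-0.0548724 − 0.1898708) = 2.5000000 − (-0.0054872)/(-0.2447431) = 2.4775796
f(2.4775796) = 0.0010309
x3 = 2.4775796 − 0.0010309·(2.4775796 − 2.5000000) / (0.0010309 − (-0.0548724)) = 2.4775796 − (-0.0000231)/(0.0559033) = 2.4779931

2.47799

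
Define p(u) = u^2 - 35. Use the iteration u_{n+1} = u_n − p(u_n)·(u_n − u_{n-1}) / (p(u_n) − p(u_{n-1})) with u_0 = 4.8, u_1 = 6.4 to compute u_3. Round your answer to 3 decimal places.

5.914

p(4.8) = -11.96000, p(6.4) = 5.96000
u_2 = 6.40000 − 5.96000·(6.40000 − 4.80000) / (5.96000 − (-11.96000)) = 6.40000 − (9.53600)/(17.92000) = 5.86786
p(5.86786) = -0.56825
u_3 = 5.86786 − (-0.56825)·(5.86786 − 6.40000) / (-0.56825 − 5.96000) = 5.86786 − (0.30239)/(-6.52825) = 5.91418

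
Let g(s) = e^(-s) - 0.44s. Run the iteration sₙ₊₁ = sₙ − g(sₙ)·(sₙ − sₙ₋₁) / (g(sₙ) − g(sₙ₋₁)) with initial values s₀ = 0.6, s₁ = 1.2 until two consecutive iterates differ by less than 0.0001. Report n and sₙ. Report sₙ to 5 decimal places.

n = 5, sₙ = 0.91252

g(0.6) = 0.2848116, g(1.2) = -0.2268058
s₂ = 1.2000000 − (-0.2268058)·(0.6000000)/(-0.5116174) = 0.9340132;  |Δ| = 0.2659868
g(0.9340132) = -0.0179924
s₃ = 0.9340132 − (-0.0179924)·(-0.2659868)/(0.2088134) = 0.9110945;  |Δ| = 0.0229187
g(0.9110945) = 0.0012023
s₄ = 0.9110945 − 0.0012023·(-0.0229187)/(0.0191947) = 0.9125301;  |Δ| = 0.0014356
g(0.9125301) = -0.0000062
s₅ = 0.9125301 − (-0.0000062)·(0.0014356)/(-0.0012085) = 0.9125228;  |Δ| = 0.0000073
|s₅ − s₄| = 0.0000073 < 0.0001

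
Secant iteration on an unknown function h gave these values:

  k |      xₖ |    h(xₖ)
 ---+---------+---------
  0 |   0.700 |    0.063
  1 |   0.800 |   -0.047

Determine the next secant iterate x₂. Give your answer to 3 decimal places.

x₂ = 0.800 − (-0.047)·(0.800 − 0.700) / (-0.047 − 0.063)
   = 0.800 − (-0.00470)/(-0.11000) = 0.75727

0.757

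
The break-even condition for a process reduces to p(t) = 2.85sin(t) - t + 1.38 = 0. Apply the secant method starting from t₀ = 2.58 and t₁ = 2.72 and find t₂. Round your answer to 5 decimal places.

2.67051

p(2.58) = 0.3177245, p(2.72) = -0.1737396
t₂ = 2.7200000 − (-0.1737396)·(2.7200000 − 2.5800000) / (-0.1737396 − 0.3177245) = 2.7200000 − (-0.0243235)/(-0.4914641) = 2.6705080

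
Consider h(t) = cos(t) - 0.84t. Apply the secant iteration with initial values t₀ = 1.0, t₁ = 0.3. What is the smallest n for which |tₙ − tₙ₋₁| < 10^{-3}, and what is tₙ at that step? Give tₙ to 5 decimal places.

n = 5, tₙ = 0.81581

h(1.0) = -0.2996977, h(0.3) = 0.7033365
t₂ = 0.3000000 − 0.7033365·(-0.7000000)/(1.0030342) = 0.7908462;  |Δ| = 0.4908462
h(0.7908462) = 0.0389331
t₃ = 0.7908462 − 0.0389331·(0.4908462)/(-0.6644034) = 0.8196091;  |Δ| = 0.0287629
h(0.8196091) = -0.0059647
t₄ = 0.8196091 − (-0.0059647)·(0.0287629)/(-0.0448979) = 0.8157879;  |Δ| = 0.0038212
h(0.8157879) = 0.0000329
t₅ = 0.8157879 − 0.0000329·(-0.0038212)/(0.0059976) = 0.8158089;  |Δ| = 0.0000210
|t₅ − t₄| = 0.0000210 < 10^{-3}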